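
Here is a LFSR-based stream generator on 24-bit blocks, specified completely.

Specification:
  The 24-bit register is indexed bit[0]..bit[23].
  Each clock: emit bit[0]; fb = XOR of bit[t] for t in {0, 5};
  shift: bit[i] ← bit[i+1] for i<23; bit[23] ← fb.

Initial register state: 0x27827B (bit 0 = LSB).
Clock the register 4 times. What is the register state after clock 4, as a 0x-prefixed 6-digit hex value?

0x827827

reg_0 = 0x27827B
clock 1: out=1, reg = 0x13C13D
clock 2: out=1, reg = 0x09E09E
clock 3: out=0, reg = 0x04F04F
clock 4: out=1, reg = 0x827827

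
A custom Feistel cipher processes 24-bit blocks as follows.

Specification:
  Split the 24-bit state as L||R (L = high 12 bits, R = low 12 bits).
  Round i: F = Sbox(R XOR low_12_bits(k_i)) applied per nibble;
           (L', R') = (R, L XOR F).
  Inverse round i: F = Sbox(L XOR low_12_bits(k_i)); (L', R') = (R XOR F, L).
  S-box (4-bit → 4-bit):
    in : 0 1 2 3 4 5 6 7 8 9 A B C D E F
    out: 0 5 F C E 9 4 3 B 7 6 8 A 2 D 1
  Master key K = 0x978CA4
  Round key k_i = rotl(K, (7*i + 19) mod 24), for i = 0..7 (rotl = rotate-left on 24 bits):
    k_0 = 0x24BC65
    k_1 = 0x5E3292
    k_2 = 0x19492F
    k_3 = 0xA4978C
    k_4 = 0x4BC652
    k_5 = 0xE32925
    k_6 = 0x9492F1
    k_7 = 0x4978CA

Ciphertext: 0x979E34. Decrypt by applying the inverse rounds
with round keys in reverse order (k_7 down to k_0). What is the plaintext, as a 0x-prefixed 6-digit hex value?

s_0 = ciphertext = 0x979E34
s_1 = InvRound(s_0, k_7) = 0xBB8979
s_2 = InvRound(s_1, k_6) = 0xE9EBB8
s_3 = InvRound(s_2, k_5) = 0x830E9E
s_4 = InvRound(s_3, k_4) = 0x3D1830
s_5 = InvRound(s_4, k_3) = 0x6A23D1
s_6 = InvRound(s_5, k_2) = 0x2636A2
s_7 = InvRound(s_6, k_1) = 0x6B7263
s_8 = InvRound(s_7, k_0) = 0x44C6B7

0x44C6B7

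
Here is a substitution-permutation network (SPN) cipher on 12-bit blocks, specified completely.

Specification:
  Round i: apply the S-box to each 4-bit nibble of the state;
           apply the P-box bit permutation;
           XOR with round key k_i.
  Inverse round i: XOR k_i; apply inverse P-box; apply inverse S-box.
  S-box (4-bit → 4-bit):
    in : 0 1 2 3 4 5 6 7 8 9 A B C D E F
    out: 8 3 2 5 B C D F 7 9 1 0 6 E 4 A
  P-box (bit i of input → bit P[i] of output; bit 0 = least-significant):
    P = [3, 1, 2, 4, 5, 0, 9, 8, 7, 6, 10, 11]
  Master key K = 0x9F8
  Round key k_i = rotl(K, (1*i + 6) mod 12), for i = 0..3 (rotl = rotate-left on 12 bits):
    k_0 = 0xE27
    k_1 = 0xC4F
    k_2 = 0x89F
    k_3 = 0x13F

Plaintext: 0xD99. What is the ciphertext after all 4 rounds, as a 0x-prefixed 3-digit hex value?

0x310

s_0 = plaintext = 0xD99
s_1 = Round(s_0, k_0) = 0x35F
s_2 = Round(s_1, k_1) = 0xBDD
s_3 = Round(s_2, k_2) = 0xB88
s_4 = Round(s_3, k_3) = 0x310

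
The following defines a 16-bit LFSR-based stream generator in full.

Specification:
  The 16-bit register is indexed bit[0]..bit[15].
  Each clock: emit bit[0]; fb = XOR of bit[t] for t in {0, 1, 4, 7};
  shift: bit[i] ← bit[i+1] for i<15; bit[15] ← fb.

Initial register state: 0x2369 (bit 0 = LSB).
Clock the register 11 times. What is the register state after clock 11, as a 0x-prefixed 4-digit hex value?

0x55A4

reg_0 = 0x2369
clock 1: out=1, reg = 0x91B4
clock 2: out=0, reg = 0x48DA
clock 3: out=0, reg = 0xA46D
clock 4: out=1, reg = 0xD236
clock 5: out=0, reg = 0x691B
clock 6: out=1, reg = 0xB48D
clock 7: out=1, reg = 0x5A46
clock 8: out=0, reg = 0xAD23
clock 9: out=1, reg = 0x5691
clock 10: out=1, reg = 0xAB48
clock 11: out=0, reg = 0x55A4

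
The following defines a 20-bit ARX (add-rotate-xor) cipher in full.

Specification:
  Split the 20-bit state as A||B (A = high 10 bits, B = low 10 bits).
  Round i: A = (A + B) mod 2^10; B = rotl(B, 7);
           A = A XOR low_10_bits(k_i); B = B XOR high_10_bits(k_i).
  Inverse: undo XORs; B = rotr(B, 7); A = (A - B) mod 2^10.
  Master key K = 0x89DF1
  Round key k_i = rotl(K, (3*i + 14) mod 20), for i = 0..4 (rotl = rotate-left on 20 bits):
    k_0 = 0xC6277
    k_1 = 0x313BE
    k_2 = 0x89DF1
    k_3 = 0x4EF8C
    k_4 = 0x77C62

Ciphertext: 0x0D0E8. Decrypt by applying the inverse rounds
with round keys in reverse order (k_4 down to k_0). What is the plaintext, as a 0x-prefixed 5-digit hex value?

s_0 = ciphertext = 0x0D0E8
s_1 = InvRound(s_0, k_4) = 0xA71BA
s_2 = InvRound(s_1, k_3) = 0x41C09
s_3 = InvRound(s_2, k_2) = 0xE0974
s_4 = InvRound(s_3, k_1) = 0xAE583
s_5 = InvRound(s_4, k_0) = 0xFC4DD

0xFC4DD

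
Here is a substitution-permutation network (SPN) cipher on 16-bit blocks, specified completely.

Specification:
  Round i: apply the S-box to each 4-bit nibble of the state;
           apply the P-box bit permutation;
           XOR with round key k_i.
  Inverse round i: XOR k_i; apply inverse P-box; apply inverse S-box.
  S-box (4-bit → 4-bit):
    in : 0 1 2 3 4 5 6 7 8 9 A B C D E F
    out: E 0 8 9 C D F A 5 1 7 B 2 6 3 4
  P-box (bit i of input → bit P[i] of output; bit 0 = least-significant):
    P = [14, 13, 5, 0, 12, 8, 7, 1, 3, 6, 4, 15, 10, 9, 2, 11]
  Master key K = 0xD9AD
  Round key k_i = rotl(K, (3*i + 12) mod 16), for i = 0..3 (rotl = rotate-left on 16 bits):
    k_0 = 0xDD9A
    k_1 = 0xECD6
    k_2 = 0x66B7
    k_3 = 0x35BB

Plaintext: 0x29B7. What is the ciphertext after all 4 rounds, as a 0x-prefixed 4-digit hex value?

s_0 = plaintext = 0x29B7
s_1 = Round(s_0, k_0) = 0xE491
s_2 = Round(s_1, k_1) = 0x7AC6
s_3 = Round(s_2, k_2) = 0x0DCE
s_4 = Round(s_3, k_3) = 0x5EEF

0x5EEF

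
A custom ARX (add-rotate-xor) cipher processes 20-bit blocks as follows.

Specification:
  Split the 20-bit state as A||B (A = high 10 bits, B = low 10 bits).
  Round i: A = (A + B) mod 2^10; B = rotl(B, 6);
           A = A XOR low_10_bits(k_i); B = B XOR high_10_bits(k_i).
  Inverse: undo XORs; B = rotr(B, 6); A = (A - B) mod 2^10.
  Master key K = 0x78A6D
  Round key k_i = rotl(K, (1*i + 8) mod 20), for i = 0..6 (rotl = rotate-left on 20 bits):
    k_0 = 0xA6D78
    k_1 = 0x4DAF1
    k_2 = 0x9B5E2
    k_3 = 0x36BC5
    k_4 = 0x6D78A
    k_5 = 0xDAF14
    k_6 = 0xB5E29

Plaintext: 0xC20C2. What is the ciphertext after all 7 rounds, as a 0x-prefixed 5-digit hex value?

0xF42CC

s_0 = plaintext = 0xC20C2
s_1 = Round(s_0, k_0) = 0xACA17
s_2 = Round(s_1, k_1) = 0x8E0D7
s_3 = Round(s_2, k_2) = 0xBB7A0
s_4 = Round(s_3, k_3) = 0x520E0
s_5 = Round(s_4, k_4) = 0x689BB
s_6 = Round(s_5, k_5) = 0x125B0
s_7 = Round(s_6, k_6) = 0xF42CC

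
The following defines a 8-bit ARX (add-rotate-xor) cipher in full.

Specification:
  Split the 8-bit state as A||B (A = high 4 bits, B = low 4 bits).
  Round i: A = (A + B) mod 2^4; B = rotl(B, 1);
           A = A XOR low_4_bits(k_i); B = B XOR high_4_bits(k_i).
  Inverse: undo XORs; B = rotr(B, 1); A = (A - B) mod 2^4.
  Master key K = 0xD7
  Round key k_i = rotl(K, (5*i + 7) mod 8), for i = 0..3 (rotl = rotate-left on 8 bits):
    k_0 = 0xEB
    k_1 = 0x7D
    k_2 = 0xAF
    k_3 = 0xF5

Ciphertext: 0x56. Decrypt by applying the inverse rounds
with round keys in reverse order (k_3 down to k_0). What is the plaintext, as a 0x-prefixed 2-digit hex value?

0x26

s_0 = ciphertext = 0x56
s_1 = InvRound(s_0, k_3) = 0x4C
s_2 = InvRound(s_1, k_2) = 0x83
s_3 = InvRound(s_2, k_1) = 0x32
s_4 = InvRound(s_3, k_0) = 0x26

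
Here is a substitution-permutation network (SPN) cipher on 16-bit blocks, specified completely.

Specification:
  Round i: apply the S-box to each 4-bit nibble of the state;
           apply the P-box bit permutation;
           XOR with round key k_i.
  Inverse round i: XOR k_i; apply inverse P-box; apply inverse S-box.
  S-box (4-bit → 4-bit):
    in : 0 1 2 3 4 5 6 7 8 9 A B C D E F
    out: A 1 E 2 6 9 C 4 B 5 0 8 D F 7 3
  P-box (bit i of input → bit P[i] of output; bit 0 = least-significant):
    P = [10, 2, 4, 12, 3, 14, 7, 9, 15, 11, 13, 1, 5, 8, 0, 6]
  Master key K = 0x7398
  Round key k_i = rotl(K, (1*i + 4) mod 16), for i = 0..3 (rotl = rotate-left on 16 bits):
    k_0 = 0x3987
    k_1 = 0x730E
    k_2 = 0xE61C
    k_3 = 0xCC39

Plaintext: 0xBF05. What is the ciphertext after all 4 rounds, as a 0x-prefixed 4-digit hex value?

s_0 = plaintext = 0xBF05
s_1 = Round(s_0, k_0) = 0xE7C7
s_2 = Round(s_1, k_1) = 0x50B7
s_3 = Round(s_2, k_2) = 0xEC6E
s_4 = Round(s_3, k_3) = 0x6B8E

0x6B8E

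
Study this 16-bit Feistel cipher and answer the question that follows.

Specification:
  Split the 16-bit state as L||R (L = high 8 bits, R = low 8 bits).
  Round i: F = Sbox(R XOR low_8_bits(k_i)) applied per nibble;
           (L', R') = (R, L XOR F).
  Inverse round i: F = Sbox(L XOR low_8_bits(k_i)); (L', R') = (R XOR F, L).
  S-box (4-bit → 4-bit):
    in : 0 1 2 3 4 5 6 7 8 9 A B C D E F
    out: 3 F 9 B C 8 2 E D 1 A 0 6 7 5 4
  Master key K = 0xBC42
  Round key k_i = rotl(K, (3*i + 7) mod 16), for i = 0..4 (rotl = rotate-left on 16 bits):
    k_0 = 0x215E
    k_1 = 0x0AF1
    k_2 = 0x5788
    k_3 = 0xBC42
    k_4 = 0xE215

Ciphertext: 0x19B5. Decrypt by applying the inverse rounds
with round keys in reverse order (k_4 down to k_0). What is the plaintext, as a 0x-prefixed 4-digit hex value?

s_0 = ciphertext = 0x19B5
s_1 = InvRound(s_0, k_4) = 0x8319
s_2 = InvRound(s_1, k_3) = 0x7683
s_3 = InvRound(s_2, k_2) = 0xC676
s_4 = InvRound(s_3, k_1) = 0xC8C6
s_5 = InvRound(s_4, k_0) = 0xD4C8

0xD4C8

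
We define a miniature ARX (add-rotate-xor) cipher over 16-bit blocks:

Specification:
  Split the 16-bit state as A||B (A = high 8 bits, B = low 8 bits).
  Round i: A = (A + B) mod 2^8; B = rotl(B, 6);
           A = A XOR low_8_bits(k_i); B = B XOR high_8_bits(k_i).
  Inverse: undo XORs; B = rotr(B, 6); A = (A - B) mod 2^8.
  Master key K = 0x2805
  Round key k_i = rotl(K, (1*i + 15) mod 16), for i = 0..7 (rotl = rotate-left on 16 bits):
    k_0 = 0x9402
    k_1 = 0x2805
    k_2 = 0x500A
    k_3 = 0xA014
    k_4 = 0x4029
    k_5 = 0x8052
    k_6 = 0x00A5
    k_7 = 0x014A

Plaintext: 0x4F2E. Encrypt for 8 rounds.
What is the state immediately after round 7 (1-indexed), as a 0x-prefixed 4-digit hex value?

s_0 = plaintext = 0x4F2E
s_1 = Round(s_0, k_0) = 0x7F1F
s_2 = Round(s_1, k_1) = 0x9BEF
s_3 = Round(s_2, k_2) = 0x80AB
s_4 = Round(s_3, k_3) = 0x3F4A
s_5 = Round(s_4, k_4) = 0xA0D2
s_6 = Round(s_5, k_5) = 0x2034
s_7 = Round(s_6, k_6) = 0xF10D
s_8 = Round(s_7, k_7) = 0xB442

0xF10D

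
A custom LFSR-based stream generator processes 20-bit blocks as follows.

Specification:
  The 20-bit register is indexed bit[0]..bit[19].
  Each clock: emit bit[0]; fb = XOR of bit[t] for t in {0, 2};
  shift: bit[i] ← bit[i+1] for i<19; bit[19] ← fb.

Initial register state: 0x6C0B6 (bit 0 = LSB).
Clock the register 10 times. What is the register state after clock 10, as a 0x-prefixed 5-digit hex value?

0x26DB0

reg_0 = 0x6C0B6
clock 1: out=0, reg = 0xB605B
clock 2: out=1, reg = 0xDB02D
clock 3: out=1, reg = 0x6D816
clock 4: out=0, reg = 0xB6C0B
clock 5: out=1, reg = 0xDB605
clock 6: out=1, reg = 0x6DB02
clock 7: out=0, reg = 0x36D81
clock 8: out=1, reg = 0x9B6C0
clock 9: out=0, reg = 0x4DB60
clock 10: out=0, reg = 0x26DB0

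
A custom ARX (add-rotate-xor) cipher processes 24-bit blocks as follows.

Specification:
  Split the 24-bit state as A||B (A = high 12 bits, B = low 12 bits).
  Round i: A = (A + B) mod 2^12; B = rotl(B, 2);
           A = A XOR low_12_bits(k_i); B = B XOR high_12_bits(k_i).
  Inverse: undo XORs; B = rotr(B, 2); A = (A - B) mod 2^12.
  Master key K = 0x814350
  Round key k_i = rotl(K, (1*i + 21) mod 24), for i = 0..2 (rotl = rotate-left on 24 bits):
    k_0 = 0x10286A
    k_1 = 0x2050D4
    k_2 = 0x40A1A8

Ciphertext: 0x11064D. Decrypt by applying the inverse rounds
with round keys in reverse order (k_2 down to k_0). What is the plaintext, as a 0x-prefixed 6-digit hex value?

s_0 = ciphertext = 0x11064D
s_1 = InvRound(s_0, k_2) = 0x427C91
s_2 = InvRound(s_1, k_1) = 0x14E3A5
s_3 = InvRound(s_2, k_0) = 0xC7BCA9

0xC7BCA9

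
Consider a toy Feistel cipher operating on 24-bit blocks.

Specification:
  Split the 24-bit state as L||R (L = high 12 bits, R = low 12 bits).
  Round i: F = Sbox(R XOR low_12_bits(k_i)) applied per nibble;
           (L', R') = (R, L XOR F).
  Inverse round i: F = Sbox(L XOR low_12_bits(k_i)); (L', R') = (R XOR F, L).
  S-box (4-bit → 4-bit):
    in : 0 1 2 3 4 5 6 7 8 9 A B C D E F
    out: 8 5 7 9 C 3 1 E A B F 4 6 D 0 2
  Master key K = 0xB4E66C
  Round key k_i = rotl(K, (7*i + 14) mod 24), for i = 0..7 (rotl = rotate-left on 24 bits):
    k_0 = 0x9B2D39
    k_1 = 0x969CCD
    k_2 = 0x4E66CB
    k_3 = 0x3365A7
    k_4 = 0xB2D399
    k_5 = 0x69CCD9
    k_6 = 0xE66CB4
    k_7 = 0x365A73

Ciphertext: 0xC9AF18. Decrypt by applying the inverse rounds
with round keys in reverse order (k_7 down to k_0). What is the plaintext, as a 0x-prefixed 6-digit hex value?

0xADE27E

s_0 = ciphertext = 0xC9AF18
s_1 = InvRound(s_0, k_7) = 0xE13C9A
s_2 = InvRound(s_1, k_6) = 0xB64E13
s_3 = InvRound(s_2, k_5) = 0x05EB64
s_4 = InvRound(s_3, k_4) = 0x20A05E
s_5 = InvRound(s_4, k_3) = 0xEA320A
s_6 = InvRound(s_5, k_2) = 0x810EA3
s_7 = InvRound(s_6, k_1) = 0x27E810
s_8 = InvRound(s_7, k_0) = 0xADE27E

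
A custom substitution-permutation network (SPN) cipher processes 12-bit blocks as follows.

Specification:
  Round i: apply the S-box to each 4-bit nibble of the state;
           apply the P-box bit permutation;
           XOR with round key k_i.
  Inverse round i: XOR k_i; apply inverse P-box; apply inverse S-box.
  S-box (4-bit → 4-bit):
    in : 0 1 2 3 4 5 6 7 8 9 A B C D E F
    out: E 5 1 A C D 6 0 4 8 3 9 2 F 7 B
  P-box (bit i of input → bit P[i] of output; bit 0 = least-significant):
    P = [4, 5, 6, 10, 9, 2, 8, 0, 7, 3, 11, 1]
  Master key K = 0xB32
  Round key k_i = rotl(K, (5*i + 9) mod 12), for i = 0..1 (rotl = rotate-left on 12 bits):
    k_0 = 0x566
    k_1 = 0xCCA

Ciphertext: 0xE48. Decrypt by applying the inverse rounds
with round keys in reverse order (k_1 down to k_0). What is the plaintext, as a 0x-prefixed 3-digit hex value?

0x8B4

s_0 = ciphertext = 0xE48
s_1 = InvRound(s_0, k_1) = 0xB27
s_2 = InvRound(s_1, k_0) = 0x8B4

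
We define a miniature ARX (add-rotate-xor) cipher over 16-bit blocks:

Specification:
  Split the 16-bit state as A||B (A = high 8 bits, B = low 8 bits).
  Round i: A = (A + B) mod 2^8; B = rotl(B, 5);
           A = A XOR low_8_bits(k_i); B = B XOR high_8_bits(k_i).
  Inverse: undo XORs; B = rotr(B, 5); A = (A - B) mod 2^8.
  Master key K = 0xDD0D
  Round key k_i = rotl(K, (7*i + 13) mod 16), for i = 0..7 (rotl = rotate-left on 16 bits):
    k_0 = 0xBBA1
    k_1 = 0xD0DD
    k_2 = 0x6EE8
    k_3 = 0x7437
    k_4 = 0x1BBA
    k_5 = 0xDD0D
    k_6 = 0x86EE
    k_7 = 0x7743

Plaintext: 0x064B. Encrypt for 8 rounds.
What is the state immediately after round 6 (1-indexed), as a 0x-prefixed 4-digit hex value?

0x54F0

s_0 = plaintext = 0x064B
s_1 = Round(s_0, k_0) = 0xF0D2
s_2 = Round(s_1, k_1) = 0x1F8A
s_3 = Round(s_2, k_2) = 0x413F
s_4 = Round(s_3, k_3) = 0xB793
s_5 = Round(s_4, k_4) = 0xF069
s_6 = Round(s_5, k_5) = 0x54F0
s_7 = Round(s_6, k_6) = 0xAA98
s_8 = Round(s_7, k_7) = 0x0164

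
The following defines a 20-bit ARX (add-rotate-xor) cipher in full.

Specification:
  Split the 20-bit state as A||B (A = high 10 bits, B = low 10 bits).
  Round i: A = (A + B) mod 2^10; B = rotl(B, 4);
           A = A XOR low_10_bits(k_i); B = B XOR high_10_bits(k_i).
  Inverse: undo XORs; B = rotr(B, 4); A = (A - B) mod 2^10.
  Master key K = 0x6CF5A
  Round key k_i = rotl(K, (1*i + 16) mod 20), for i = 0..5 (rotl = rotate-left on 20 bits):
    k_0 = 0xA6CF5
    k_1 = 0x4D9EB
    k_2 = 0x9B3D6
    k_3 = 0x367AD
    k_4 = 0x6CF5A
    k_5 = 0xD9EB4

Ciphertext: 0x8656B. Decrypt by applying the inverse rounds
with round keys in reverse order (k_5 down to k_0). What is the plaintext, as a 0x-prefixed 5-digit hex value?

s_0 = ciphertext = 0x8656B
s_1 = InvRound(s_0, k_5) = 0x63720
s_2 = InvRound(s_1, k_4) = 0x7B8E9
s_3 = InvRound(s_2, k_3) = 0x90003
s_4 = InvRound(s_3, k_2) = 0x6C3E6
s_5 = InvRound(s_4, k_1) = 0x0B82D
s_6 = InvRound(s_5, k_0) = 0xCC1AB

0xCC1AB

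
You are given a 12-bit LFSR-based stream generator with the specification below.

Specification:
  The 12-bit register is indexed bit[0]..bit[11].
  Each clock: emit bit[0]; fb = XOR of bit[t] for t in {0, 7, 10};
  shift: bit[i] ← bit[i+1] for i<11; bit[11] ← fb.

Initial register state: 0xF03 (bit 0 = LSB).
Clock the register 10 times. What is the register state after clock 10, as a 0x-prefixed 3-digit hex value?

0x31B

reg_0 = 0xF03
clock 1: out=1, reg = 0x781
clock 2: out=1, reg = 0xBC0
clock 3: out=0, reg = 0xDE0
clock 4: out=0, reg = 0x6F0
clock 5: out=0, reg = 0x378
clock 6: out=0, reg = 0x1BC
clock 7: out=0, reg = 0x8DE
clock 8: out=0, reg = 0xC6F
clock 9: out=1, reg = 0x637
clock 10: out=1, reg = 0x31B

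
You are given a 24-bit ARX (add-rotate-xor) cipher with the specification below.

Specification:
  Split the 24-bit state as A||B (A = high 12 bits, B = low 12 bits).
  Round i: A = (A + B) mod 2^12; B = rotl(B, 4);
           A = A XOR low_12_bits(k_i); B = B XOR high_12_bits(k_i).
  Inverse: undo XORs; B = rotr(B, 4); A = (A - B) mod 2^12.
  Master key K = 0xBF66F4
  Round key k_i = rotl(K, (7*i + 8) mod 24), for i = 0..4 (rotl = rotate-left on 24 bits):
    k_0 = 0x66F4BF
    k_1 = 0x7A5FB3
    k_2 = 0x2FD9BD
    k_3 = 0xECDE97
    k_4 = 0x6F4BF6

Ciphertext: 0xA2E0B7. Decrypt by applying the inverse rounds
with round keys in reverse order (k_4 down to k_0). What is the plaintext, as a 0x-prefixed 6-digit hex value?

s_0 = ciphertext = 0xA2E0B7
s_1 = InvRound(s_0, k_4) = 0xE74364
s_2 = InvRound(s_1, k_3) = 0x7099DA
s_3 = InvRound(s_2, k_2) = 0x7027B2
s_4 = InvRound(s_3, k_1) = 0x1B0701
s_5 = InvRound(s_4, k_0) = 0x6F9E16

0x6F9E16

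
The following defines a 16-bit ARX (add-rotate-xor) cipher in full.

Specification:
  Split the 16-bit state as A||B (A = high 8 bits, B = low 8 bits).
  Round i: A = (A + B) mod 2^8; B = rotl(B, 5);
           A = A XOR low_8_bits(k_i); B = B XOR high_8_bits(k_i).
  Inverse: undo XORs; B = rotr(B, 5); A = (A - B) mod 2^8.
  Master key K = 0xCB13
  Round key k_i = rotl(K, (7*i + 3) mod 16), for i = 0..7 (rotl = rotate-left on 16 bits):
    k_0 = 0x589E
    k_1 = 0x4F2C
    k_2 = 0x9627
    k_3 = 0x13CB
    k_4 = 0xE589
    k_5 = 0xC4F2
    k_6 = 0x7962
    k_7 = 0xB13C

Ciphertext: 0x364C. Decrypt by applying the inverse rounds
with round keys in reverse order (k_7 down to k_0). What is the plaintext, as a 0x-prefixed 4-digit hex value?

s_0 = ciphertext = 0x364C
s_1 = InvRound(s_0, k_7) = 0x1BEF
s_2 = InvRound(s_1, k_6) = 0xC5B4
s_3 = InvRound(s_2, k_5) = 0xB483
s_4 = InvRound(s_3, k_4) = 0x0A33
s_5 = InvRound(s_4, k_3) = 0xC001
s_6 = InvRound(s_5, k_2) = 0x2BBC
s_7 = InvRound(s_6, k_1) = 0x689F
s_8 = InvRound(s_7, k_0) = 0xB83E

0xB83E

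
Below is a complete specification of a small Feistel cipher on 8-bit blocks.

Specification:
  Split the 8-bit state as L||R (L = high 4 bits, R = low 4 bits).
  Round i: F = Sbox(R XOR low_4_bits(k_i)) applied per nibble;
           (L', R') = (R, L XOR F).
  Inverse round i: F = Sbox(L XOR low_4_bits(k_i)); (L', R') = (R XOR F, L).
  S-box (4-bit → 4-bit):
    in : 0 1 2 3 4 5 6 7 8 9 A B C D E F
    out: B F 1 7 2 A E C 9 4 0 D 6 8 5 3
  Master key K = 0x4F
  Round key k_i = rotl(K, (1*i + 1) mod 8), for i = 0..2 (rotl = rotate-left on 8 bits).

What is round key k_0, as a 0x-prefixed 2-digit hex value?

0x9E

K = 0x4F
k_0 = rotl(K, (1*0+1) mod 8) = rotl(K, 1) = 0x9E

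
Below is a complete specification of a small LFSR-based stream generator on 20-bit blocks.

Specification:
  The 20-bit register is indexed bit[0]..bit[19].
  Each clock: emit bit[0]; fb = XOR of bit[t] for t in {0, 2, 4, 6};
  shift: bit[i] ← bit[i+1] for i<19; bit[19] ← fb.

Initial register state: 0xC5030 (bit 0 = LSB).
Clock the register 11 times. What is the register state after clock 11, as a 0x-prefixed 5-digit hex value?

0x0FF8A

reg_0 = 0xC5030
clock 1: out=0, reg = 0xE2818
clock 2: out=0, reg = 0xF140C
clock 3: out=0, reg = 0xF8A06
clock 4: out=0, reg = 0xFC503
clock 5: out=1, reg = 0xFE281
clock 6: out=1, reg = 0xFF140
clock 7: out=0, reg = 0xFF8A0
clock 8: out=0, reg = 0x7FC50
clock 9: out=0, reg = 0x3FE28
clock 10: out=0, reg = 0x1FF14
clock 11: out=0, reg = 0x0FF8A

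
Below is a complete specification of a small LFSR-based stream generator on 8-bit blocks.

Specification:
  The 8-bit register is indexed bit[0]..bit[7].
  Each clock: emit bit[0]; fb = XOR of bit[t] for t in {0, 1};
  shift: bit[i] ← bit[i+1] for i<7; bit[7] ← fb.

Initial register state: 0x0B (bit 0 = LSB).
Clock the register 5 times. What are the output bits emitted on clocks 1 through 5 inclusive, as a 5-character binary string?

11010

reg_0 = 0x0B
clock 1: out=1, reg = 0x05
clock 2: out=1, reg = 0x82
clock 3: out=0, reg = 0xC1
clock 4: out=1, reg = 0xE0
clock 5: out=0, reg = 0x70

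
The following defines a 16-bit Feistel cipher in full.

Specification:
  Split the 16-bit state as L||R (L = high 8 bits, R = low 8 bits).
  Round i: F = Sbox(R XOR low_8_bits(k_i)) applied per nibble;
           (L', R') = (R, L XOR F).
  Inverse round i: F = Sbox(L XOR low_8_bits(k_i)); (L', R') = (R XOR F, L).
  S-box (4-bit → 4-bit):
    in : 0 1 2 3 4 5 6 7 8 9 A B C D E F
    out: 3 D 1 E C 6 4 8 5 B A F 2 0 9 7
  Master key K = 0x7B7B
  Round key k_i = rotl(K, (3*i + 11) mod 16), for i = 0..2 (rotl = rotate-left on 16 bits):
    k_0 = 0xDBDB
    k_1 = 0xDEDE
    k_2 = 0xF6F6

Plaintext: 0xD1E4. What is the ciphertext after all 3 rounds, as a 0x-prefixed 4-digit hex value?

s_0 = plaintext = 0xD1E4
s_1 = Round(s_0, k_0) = 0xE436
s_2 = Round(s_1, k_1) = 0x3671
s_3 = Round(s_2, k_2) = 0x716E

0x716E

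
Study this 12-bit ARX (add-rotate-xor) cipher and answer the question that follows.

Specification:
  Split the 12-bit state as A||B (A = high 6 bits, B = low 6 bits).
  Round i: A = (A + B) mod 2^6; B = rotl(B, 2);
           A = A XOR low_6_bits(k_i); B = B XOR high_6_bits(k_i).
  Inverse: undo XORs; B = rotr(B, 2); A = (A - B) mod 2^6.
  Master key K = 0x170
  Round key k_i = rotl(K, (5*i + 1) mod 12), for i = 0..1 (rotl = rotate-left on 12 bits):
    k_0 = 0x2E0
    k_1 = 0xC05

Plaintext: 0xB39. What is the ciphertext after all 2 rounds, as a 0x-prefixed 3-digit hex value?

s_0 = plaintext = 0xB39
s_1 = Round(s_0, k_0) = 0x16C
s_2 = Round(s_1, k_1) = 0xD02

0xD02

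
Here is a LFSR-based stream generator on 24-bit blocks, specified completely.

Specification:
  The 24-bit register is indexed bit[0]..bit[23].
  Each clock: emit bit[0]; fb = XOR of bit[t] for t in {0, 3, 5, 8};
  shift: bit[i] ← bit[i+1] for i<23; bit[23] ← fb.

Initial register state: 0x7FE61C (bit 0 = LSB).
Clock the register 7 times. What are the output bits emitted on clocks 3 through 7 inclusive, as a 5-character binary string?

reg_0 = 0x7FE61C
clock 1: out=0, reg = 0xBFF30E
clock 2: out=0, reg = 0x5FF987
clock 3: out=1, reg = 0x2FFCC3
clock 4: out=1, reg = 0x97FE61
clock 5: out=1, reg = 0x4BFF30
clock 6: out=0, reg = 0x25FF98
clock 7: out=0, reg = 0x12FFCC

11100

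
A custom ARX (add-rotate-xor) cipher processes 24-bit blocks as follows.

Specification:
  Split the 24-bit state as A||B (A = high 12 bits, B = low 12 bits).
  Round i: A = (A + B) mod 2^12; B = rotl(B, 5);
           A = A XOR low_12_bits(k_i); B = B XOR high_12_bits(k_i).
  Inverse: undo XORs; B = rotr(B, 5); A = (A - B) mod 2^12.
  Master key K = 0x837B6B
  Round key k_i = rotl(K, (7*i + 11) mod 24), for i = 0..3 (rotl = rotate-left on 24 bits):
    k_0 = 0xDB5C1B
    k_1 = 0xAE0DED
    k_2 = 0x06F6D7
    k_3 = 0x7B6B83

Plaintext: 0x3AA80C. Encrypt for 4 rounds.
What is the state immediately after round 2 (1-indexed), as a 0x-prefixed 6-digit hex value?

0xE3FE58

s_0 = plaintext = 0x3AA80C
s_1 = Round(s_0, k_0) = 0x7ADC25
s_2 = Round(s_1, k_1) = 0xE3FE58
s_3 = Round(s_2, k_2) = 0xA40B73
s_4 = Round(s_3, k_3) = 0xE309C0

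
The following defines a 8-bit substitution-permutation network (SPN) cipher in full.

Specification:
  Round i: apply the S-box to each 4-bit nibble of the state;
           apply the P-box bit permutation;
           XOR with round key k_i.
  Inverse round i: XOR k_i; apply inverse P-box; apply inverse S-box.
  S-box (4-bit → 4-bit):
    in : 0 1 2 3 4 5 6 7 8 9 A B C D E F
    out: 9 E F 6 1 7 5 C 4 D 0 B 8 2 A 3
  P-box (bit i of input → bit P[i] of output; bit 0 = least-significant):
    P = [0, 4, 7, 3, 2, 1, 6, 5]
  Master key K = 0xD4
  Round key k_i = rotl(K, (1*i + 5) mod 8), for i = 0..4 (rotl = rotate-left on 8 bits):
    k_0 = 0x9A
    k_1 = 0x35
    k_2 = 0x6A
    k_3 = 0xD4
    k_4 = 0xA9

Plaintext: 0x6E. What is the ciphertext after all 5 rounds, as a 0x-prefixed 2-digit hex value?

0x13

s_0 = plaintext = 0x6E
s_1 = Round(s_0, k_0) = 0xC6
s_2 = Round(s_1, k_1) = 0x94
s_3 = Round(s_2, k_2) = 0x0F
s_4 = Round(s_3, k_3) = 0xE1
s_5 = Round(s_4, k_4) = 0x13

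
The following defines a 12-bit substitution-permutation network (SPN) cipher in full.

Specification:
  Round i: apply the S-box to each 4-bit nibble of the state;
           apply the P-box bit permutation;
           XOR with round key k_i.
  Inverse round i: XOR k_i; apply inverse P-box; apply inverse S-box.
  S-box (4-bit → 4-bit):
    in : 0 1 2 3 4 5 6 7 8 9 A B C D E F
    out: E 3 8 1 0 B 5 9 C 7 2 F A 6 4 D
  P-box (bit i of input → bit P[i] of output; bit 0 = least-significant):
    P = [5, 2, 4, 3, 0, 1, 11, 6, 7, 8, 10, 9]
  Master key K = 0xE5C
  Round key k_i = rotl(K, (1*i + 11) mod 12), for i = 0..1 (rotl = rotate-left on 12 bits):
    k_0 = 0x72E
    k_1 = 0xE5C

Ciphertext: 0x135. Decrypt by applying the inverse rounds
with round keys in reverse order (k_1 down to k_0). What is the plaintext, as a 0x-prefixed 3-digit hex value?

0xB78

s_0 = ciphertext = 0x135
s_1 = InvRound(s_0, k_1) = 0x0F7
s_2 = InvRound(s_1, k_0) = 0xB78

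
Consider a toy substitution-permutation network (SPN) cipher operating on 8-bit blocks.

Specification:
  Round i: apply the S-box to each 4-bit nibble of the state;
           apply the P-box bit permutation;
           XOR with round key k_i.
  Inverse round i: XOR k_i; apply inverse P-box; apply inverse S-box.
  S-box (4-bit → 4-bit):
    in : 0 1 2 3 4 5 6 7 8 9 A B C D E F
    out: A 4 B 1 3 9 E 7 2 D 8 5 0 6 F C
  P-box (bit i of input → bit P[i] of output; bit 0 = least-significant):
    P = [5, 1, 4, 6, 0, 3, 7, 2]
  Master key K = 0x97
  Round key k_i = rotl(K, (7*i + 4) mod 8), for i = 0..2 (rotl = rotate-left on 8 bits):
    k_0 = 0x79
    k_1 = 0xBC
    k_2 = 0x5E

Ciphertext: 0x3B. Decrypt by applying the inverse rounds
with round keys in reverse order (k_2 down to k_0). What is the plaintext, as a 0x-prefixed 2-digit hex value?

s_0 = ciphertext = 0x3B
s_1 = InvRound(s_0, k_2) = 0x55
s_2 = InvRound(s_1, k_1) = 0x75
s_3 = InvRound(s_2, k_0) = 0x0C

0x0C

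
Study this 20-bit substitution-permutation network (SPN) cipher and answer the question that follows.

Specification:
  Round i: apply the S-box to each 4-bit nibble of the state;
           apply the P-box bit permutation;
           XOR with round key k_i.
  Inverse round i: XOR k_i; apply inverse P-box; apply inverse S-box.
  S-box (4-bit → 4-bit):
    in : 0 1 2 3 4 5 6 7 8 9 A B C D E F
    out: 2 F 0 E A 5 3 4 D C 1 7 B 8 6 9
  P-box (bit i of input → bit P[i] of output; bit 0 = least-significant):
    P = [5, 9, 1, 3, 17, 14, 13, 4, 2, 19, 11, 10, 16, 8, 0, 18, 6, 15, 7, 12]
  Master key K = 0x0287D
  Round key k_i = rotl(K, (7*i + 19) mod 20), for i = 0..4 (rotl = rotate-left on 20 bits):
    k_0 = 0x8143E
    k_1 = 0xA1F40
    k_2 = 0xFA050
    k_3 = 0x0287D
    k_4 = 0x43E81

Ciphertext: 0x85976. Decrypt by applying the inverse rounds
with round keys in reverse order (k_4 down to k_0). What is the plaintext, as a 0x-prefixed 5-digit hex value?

0x53BDD

s_0 = ciphertext = 0x85976
s_1 = InvRound(s_0, k_4) = 0x53C3B
s_2 = InvRound(s_1, k_3) = 0xFFF27
s_3 = InvRound(s_2, k_2) = 0xFE84B
s_4 = InvRound(s_3, k_1) = 0x41DE3
s_5 = InvRound(s_4, k_0) = 0x53BDD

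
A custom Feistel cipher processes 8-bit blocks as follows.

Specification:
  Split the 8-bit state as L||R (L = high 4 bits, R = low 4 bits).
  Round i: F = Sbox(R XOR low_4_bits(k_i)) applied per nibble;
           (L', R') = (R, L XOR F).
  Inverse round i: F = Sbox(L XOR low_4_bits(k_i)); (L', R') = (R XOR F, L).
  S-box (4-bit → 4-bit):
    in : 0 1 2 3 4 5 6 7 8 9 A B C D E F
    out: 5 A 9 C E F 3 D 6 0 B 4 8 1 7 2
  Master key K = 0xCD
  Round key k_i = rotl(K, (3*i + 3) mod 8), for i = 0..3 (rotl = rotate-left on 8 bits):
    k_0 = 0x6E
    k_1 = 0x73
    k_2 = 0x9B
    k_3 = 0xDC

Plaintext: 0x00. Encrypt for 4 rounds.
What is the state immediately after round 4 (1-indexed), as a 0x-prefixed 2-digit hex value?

0x80

s_0 = plaintext = 0x00
s_1 = Round(s_0, k_0) = 0x07
s_2 = Round(s_1, k_1) = 0x7E
s_3 = Round(s_2, k_2) = 0xE8
s_4 = Round(s_3, k_3) = 0x80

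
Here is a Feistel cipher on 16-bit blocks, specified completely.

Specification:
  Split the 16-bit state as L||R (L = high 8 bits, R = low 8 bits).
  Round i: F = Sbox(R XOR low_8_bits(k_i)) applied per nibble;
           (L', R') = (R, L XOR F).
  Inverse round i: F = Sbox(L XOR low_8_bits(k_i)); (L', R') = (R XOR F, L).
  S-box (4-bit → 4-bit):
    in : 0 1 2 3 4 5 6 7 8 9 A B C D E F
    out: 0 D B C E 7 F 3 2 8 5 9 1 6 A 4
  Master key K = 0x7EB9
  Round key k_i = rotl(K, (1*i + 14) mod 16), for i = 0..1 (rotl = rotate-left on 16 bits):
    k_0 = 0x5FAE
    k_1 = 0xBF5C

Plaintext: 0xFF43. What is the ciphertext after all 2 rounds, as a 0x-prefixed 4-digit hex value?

s_0 = plaintext = 0xFF43
s_1 = Round(s_0, k_0) = 0x4359
s_2 = Round(s_1, k_1) = 0x5944

0x5944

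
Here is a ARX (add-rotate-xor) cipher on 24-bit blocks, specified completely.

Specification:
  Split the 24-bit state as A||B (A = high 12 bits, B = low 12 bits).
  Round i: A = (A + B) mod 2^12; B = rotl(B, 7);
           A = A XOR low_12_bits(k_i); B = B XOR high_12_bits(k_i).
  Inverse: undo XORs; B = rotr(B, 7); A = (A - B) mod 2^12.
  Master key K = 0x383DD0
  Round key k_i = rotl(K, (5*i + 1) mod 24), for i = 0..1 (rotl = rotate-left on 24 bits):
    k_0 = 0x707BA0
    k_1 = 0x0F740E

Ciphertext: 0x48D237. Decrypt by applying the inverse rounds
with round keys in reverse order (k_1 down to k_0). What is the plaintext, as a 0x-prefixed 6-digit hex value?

s_0 = ciphertext = 0x48D237
s_1 = InvRound(s_0, k_1) = 0x87E805
s_2 = InvRound(s_1, k_0) = 0x38005E

0x38005E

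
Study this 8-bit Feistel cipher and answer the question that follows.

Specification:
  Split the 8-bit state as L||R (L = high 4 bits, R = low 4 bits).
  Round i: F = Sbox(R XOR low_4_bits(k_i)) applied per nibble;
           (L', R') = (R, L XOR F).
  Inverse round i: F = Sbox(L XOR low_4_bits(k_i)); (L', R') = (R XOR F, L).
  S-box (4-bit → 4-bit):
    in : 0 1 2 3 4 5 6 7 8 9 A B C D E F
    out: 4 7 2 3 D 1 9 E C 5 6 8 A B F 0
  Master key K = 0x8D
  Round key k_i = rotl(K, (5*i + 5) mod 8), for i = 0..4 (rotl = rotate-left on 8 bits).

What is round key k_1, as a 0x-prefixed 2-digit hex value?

K = 0x8D
k_0 = rotl(K, (5*0+5) mod 8) = rotl(K, 5) = 0xB1
k_1 = rotl(K, (5*1+5) mod 8) = rotl(K, 2) = 0x36

0x36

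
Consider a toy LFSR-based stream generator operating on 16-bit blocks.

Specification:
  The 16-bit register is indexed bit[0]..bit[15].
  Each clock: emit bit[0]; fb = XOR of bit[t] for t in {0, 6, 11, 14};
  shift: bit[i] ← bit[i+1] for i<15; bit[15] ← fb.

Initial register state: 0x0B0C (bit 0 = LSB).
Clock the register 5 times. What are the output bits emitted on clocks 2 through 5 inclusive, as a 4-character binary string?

0110

reg_0 = 0x0B0C
clock 1: out=0, reg = 0x8586
clock 2: out=0, reg = 0x42C3
clock 3: out=1, reg = 0xA161
clock 4: out=1, reg = 0x50B0
clock 5: out=0, reg = 0xA858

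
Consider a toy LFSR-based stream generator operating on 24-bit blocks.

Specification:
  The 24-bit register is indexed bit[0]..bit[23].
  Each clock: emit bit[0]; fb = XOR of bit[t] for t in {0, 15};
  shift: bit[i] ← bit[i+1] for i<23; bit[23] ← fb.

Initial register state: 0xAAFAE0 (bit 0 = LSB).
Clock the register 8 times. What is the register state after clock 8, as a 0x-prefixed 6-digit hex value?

0xB5AAFA

reg_0 = 0xAAFAE0
clock 1: out=0, reg = 0xD57D70
clock 2: out=0, reg = 0x6ABEB8
clock 3: out=0, reg = 0xB55F5C
clock 4: out=0, reg = 0x5AAFAE
clock 5: out=0, reg = 0xAD57D7
clock 6: out=1, reg = 0xD6ABEB
clock 7: out=1, reg = 0x6B55F5
clock 8: out=1, reg = 0xB5AAFA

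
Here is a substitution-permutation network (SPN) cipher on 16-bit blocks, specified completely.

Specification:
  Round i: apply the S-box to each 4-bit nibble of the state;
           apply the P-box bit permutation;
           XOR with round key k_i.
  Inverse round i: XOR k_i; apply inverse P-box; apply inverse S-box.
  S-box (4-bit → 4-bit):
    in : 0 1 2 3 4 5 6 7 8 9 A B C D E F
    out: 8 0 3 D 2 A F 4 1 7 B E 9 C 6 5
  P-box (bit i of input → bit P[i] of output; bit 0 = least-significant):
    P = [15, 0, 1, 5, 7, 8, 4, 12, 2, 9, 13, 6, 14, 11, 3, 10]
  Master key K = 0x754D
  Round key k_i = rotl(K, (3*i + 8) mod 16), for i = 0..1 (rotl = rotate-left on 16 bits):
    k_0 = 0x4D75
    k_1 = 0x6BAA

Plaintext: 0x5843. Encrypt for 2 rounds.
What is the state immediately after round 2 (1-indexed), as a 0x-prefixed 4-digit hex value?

0xBEC8

s_0 = plaintext = 0x5843
s_1 = Round(s_0, k_0) = 0xC053
s_2 = Round(s_1, k_1) = 0xBEC8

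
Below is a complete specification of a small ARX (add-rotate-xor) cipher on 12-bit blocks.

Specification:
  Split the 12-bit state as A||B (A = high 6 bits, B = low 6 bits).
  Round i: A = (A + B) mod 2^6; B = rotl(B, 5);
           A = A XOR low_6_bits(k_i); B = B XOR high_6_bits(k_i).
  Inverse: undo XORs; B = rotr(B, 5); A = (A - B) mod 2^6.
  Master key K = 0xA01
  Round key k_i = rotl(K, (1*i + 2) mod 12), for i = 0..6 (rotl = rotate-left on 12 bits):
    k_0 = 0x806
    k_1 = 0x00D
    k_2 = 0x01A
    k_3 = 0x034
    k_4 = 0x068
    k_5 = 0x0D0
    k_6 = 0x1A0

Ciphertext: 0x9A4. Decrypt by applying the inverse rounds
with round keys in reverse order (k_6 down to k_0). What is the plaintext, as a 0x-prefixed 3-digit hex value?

0x567

s_0 = ciphertext = 0x9A4
s_1 = InvRound(s_0, k_6) = 0x045
s_2 = InvRound(s_1, k_5) = 0x14C
s_3 = InvRound(s_2, k_4) = 0x4DA
s_4 = InvRound(s_3, k_3) = 0xCF4
s_5 = InvRound(s_4, k_2) = 0x029
s_6 = InvRound(s_5, k_1) = 0xE93
s_7 = InvRound(s_6, k_0) = 0x567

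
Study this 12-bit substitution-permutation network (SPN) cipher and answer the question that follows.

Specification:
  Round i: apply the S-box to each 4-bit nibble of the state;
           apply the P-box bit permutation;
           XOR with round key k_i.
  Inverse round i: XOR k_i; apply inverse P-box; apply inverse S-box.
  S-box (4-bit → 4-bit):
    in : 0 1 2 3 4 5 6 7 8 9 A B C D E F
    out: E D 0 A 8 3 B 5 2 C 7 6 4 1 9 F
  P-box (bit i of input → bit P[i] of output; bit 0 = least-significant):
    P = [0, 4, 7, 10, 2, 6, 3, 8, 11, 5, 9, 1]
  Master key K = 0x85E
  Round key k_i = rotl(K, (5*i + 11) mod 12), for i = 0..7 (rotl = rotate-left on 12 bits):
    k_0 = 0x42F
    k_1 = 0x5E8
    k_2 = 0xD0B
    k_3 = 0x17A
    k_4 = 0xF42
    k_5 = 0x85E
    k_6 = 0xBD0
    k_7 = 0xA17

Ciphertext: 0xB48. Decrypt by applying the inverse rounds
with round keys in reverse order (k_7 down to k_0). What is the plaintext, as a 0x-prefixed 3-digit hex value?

0xA30

s_0 = ciphertext = 0xB48
s_1 = InvRound(s_0, k_7) = 0x4F5
s_2 = InvRound(s_1, k_6) = 0xAEE
s_3 = InvRound(s_2, k_5) = 0xB2B
s_4 = InvRound(s_3, k_4) = 0x8BE
s_5 = InvRound(s_4, k_3) = 0xD6C
s_6 = InvRound(s_5, k_2) = 0x35D
s_7 = InvRound(s_6, k_1) = 0xBDF
s_8 = InvRound(s_7, k_0) = 0xA30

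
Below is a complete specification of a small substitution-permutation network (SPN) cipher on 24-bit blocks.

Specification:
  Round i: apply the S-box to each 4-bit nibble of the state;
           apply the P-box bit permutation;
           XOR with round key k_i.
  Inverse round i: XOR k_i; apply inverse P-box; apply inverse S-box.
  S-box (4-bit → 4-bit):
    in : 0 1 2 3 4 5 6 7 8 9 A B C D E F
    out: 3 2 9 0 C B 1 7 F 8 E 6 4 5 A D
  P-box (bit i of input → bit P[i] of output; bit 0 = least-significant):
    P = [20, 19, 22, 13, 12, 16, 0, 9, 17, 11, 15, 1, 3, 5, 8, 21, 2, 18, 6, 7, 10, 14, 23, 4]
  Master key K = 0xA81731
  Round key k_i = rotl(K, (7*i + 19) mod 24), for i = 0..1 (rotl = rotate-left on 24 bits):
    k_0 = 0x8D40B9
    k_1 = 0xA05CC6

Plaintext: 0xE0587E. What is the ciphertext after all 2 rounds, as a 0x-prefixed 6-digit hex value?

0x338771

s_0 = plaintext = 0xE0587E
s_1 = Round(s_0, k_0) = 0xA2B886
s_2 = Round(s_1, k_1) = 0x338771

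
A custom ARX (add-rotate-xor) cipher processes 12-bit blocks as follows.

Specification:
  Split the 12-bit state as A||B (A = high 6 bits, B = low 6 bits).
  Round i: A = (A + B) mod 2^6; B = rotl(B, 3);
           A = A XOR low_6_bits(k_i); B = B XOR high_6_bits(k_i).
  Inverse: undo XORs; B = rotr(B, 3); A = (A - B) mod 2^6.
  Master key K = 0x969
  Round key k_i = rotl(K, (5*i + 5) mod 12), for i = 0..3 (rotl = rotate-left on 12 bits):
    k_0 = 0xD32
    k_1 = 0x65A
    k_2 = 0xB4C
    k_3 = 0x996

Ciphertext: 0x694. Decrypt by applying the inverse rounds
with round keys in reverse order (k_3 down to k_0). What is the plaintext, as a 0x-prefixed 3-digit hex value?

s_0 = ciphertext = 0x694
s_1 = InvRound(s_0, k_3) = 0xD96
s_2 = InvRound(s_1, k_2) = 0x6DF
s_3 = InvRound(s_2, k_1) = 0x470
s_4 = InvRound(s_3, k_0) = 0x0E0

0x0E0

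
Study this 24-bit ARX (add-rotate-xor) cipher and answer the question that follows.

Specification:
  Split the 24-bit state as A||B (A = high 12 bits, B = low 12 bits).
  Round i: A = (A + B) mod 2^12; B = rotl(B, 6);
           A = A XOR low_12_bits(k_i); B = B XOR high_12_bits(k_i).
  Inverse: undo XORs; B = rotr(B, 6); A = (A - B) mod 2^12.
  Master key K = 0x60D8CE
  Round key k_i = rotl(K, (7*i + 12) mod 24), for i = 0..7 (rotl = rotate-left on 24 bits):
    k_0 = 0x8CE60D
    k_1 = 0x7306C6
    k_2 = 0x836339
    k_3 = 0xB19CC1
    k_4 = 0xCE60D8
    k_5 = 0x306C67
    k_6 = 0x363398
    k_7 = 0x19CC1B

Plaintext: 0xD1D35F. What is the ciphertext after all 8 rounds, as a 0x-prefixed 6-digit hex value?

s_0 = plaintext = 0xD1D35F
s_1 = Round(s_0, k_0) = 0x671F03
s_2 = Round(s_1, k_1) = 0x3B27CC
s_3 = Round(s_2, k_2) = 0x847B29
s_4 = Round(s_3, k_3) = 0xFB1175
s_5 = Round(s_4, k_4) = 0x1FE1A3
s_6 = Round(s_5, k_5) = 0xFC6BC0
s_7 = Round(s_6, k_6) = 0x81E34C
s_8 = Round(s_7, k_7) = 0x771291

0x771291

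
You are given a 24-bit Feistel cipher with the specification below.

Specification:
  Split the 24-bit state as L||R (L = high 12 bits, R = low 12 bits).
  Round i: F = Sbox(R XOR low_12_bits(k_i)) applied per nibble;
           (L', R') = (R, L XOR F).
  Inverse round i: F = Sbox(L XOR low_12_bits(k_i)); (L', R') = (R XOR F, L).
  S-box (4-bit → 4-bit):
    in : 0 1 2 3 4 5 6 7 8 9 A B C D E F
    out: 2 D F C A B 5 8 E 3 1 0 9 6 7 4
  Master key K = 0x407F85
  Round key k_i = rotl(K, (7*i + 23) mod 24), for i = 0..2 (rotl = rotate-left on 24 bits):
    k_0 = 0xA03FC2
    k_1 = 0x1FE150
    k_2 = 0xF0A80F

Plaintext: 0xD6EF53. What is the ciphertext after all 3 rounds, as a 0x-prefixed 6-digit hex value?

0x87FDD1

s_0 = plaintext = 0xD6EF53
s_1 = Round(s_0, k_0) = 0xF53F53
s_2 = Round(s_1, k_1) = 0xF5387F
s_3 = Round(s_2, k_2) = 0x87FDD1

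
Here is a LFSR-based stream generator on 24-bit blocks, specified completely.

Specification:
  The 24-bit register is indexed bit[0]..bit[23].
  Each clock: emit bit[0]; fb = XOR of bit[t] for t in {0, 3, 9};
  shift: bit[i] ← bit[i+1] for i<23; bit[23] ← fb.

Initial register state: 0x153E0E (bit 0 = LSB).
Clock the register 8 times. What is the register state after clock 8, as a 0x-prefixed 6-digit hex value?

reg_0 = 0x153E0E
clock 1: out=0, reg = 0x0A9F07
clock 2: out=1, reg = 0x054F83
clock 3: out=1, reg = 0x02A7C1
clock 4: out=1, reg = 0x0153E0
clock 5: out=0, reg = 0x80A9F0
clock 6: out=0, reg = 0x4054F8
clock 7: out=0, reg = 0xA02A7C
clock 8: out=0, reg = 0x50153E

0x50153E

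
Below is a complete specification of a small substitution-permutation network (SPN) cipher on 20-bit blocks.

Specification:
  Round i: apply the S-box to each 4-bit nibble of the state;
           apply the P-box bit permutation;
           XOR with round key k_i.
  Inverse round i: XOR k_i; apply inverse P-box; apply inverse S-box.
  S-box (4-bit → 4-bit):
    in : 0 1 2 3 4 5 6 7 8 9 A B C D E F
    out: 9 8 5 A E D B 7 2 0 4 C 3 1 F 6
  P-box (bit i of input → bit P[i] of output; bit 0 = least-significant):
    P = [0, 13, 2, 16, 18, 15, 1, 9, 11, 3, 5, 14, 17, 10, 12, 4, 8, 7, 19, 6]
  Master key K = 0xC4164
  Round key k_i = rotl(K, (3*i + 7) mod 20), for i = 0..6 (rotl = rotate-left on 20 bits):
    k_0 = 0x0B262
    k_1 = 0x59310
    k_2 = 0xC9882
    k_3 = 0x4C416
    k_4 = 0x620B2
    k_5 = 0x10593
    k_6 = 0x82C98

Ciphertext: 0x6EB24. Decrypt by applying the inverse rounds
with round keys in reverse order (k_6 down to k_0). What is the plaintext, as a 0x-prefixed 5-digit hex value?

s_0 = ciphertext = 0x6EB24
s_1 = InvRound(s_0, k_6) = 0x7646A
s_2 = InvRound(s_1, k_5) = 0x604DC
s_3 = InvRound(s_2, k_4) = 0x18FAF
s_4 = InvRound(s_3, k_3) = 0xC1E00
s_5 = InvRound(s_4, k_2) = 0x88949
s_6 = InvRound(s_5, k_1) = 0xBBC00
s_7 = InvRound(s_6, k_0) = 0xBC2B1

0xBC2B1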